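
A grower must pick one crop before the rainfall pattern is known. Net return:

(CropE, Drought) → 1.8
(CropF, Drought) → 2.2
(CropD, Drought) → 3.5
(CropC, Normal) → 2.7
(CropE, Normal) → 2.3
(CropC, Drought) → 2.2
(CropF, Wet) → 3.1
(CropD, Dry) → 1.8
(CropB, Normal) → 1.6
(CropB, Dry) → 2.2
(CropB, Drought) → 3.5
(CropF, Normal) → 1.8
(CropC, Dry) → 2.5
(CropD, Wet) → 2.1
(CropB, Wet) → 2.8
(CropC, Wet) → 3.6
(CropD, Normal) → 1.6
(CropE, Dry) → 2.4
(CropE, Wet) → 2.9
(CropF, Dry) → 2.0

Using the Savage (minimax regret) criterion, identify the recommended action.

CropB

Column bests: Drought=3.5, Dry=2.5, Normal=2.7, Wet=3.6.
CropE regrets: 1.7, 0.1, 0.4, 0.7 → max 1.7
CropC regrets: 1.3, 0.0, 0.0, 0.0 → max 1.3
CropB regrets: 0.0, 0.3, 1.1, 0.8 → max 1.1
CropF regrets: 1.3, 0.5, 0.9, 0.5 → max 1.3
CropD regrets: 0.0, 0.7, 1.1, 1.5 → max 1.5
Smallest max regret = 1.1 → CropB.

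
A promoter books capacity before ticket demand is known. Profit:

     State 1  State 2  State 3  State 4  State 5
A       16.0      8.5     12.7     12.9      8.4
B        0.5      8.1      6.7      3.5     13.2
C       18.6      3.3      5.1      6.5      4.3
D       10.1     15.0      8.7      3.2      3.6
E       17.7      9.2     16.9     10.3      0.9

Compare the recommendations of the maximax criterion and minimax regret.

Row maxima: A=16.0, B=13.2, C=18.6, D=15.0, E=17.7
Best best-case = 18.6 → C.
Column bests: State 1=18.6, State 2=15.0, State 3=16.9, State 4=12.9, State 5=13.2.
A regrets: 2.6, 6.5, 4.2, 0.0, 4.8 → max 6.5
B regrets: 18.1, 6.9, 10.2, 9.4, 0.0 → max 18.1
C regrets: 0.0, 11.7, 11.8, 6.4, 8.9 → max 11.8
D regrets: 8.5, 0.0, 8.2, 9.7, 9.6 → max 9.7
E regrets: 0.9, 5.8, 0.0, 2.6, 12.3 → max 12.3
Smallest max regret = 6.5 → A.

maximax → C; minimax regret → A (disagree)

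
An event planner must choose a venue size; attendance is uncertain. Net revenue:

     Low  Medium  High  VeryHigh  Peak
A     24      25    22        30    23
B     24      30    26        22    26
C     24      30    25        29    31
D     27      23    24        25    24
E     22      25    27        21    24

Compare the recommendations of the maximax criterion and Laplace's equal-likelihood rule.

Row maxima: A=30, B=30, C=31, D=27, E=27
Best best-case = 31 → C.
Row averages: A=24.8, B=25.6, C=27.8, D=24.6, E=23.8
Highest average = 27.8 → C.

maximax → C; laplace → C (agree)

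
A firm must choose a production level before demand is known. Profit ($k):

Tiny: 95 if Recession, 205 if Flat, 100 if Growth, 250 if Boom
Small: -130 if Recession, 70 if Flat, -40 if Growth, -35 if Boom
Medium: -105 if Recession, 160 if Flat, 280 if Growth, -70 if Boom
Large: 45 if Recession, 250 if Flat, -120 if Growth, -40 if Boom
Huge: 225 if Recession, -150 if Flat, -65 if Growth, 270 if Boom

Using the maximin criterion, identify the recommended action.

Row minima: Tiny=95, Small=-130, Medium=-105, Large=-120, Huge=-150
Best worst-case = 95 → Tiny.

Tiny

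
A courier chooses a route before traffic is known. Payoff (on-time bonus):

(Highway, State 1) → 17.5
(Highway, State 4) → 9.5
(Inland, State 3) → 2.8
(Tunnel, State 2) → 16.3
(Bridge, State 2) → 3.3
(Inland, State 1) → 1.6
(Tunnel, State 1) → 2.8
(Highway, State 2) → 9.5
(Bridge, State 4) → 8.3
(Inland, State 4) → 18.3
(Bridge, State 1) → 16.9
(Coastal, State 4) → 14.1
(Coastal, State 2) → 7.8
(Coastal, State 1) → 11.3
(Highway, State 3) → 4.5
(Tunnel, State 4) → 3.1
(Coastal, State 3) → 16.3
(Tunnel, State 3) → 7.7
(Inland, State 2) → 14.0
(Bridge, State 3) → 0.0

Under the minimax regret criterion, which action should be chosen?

Coastal

Column bests: State 1=17.5, State 2=16.3, State 3=16.3, State 4=18.3.
Bridge regrets: 0.6, 13.0, 16.3, 10.0 → max 16.3
Coastal regrets: 6.2, 8.5, 0.0, 4.2 → max 8.5
Tunnel regrets: 14.7, 0.0, 8.6, 15.2 → max 15.2
Highway regrets: 0.0, 6.8, 11.8, 8.8 → max 11.8
Inland regrets: 15.9, 2.3, 13.5, 0.0 → max 15.9
Smallest max regret = 8.5 → Coastal.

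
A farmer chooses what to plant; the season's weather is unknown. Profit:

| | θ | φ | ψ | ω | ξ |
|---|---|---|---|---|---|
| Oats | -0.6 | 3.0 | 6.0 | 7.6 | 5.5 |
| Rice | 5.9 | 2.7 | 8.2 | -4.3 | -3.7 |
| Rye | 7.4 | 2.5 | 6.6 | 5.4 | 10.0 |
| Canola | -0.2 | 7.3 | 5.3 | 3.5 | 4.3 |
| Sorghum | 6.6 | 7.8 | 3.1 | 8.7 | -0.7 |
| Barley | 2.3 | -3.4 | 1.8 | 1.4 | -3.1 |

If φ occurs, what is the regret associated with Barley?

Best payoff under φ is 7.8.
Regret = 7.8 − (-3.4) = 11.2.

11.2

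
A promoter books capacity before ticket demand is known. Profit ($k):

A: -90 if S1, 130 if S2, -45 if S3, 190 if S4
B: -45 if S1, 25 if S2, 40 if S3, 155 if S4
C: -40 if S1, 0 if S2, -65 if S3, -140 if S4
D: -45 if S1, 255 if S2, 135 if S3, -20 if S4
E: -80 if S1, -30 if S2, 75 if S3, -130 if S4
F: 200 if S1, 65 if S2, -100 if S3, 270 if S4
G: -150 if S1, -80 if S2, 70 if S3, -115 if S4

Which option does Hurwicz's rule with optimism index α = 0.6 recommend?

A: 0.6·190 + 0.4·(-90) = 78
B: 0.6·155 + 0.4·(-45) = 75
C: 0.6·0 + 0.4·(-140) = -56
D: 0.6·255 + 0.4·(-45) = 135
E: 0.6·75 + 0.4·(-130) = -7
F: 0.6·270 + 0.4·(-100) = 122
G: 0.6·70 + 0.4·(-150) = -18
Highest Hurwicz score = 135 → D.

D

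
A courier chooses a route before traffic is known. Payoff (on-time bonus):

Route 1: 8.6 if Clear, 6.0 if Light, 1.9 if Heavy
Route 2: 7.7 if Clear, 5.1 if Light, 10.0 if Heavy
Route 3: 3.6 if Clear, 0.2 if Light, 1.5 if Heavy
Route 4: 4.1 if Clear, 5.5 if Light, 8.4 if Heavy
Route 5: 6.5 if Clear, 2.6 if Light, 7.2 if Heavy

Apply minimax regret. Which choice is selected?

Column bests: Clear=8.6, Light=6.0, Heavy=10.0.
Route 1 regrets: 0.0, 0.0, 8.1 → max 8.1
Route 2 regrets: 0.9, 0.9, 0.0 → max 0.9
Route 3 regrets: 5.0, 5.8, 8.5 → max 8.5
Route 4 regrets: 4.5, 0.5, 1.6 → max 4.5
Route 5 regrets: 2.1, 3.4, 2.8 → max 3.4
Smallest max regret = 0.9 → Route 2.

Route 2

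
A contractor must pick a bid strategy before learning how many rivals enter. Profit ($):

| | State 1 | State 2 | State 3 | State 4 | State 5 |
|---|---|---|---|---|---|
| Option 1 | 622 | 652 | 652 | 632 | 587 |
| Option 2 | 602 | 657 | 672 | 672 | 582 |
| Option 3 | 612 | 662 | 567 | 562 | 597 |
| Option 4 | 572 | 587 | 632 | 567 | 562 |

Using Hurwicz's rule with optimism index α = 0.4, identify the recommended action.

Option 2

Option 1: 0.4·652 + 0.6·587 = 613
Option 2: 0.4·672 + 0.6·582 = 618
Option 3: 0.4·662 + 0.6·562 = 602
Option 4: 0.4·632 + 0.6·562 = 590
Highest Hurwicz score = 618 → Option 2.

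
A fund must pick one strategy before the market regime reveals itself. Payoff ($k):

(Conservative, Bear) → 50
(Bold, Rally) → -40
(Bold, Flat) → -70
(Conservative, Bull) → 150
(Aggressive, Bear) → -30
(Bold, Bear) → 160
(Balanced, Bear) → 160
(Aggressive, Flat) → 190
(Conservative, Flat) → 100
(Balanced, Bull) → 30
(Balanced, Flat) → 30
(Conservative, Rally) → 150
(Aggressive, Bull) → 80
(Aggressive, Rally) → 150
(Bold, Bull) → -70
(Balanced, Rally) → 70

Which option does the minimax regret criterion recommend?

Conservative

Column bests: Bear=160, Flat=190, Bull=150, Rally=150.
Conservative regrets: 110, 90, 0, 0 → max 110
Balanced regrets: 0, 160, 120, 80 → max 160
Aggressive regrets: 190, 0, 70, 0 → max 190
Bold regrets: 0, 260, 220, 190 → max 260
Smallest max regret = 110 → Conservative.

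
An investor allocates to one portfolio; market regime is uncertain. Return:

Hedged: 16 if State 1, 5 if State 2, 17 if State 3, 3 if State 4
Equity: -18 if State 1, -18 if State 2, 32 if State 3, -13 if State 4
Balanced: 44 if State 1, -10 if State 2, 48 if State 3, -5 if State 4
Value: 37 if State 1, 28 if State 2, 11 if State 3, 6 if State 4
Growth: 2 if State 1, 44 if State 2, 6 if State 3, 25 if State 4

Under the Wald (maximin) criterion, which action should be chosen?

Value

Row minima: Hedged=3, Equity=-18, Balanced=-10, Value=6, Growth=2
Best worst-case = 6 → Value.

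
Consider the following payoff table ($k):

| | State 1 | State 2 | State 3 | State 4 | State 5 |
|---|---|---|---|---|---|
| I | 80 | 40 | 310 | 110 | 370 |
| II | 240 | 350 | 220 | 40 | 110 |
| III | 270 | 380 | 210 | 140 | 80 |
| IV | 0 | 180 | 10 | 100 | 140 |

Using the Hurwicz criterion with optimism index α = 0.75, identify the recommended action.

III

I: 0.75·370 + 0.25·40 = 287.5
II: 0.75·350 + 0.25·40 = 272.5
III: 0.75·380 + 0.25·80 = 305
IV: 0.75·180 + 0.25·0 = 135
Highest Hurwicz score = 305 → III.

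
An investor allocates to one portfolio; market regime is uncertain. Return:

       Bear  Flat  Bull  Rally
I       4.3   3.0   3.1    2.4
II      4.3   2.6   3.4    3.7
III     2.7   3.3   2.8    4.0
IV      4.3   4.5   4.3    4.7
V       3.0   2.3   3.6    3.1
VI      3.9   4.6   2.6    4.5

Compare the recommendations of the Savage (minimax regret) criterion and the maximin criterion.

minimax regret → IV; maximin → IV (agree)

Column bests: Bear=4.3, Flat=4.6, Bull=4.3, Rally=4.7.
I regrets: 0.0, 1.6, 1.2, 2.3 → max 2.3
II regrets: 0.0, 2.0, 0.9, 1.0 → max 2.0
III regrets: 1.6, 1.3, 1.5, 0.7 → max 1.6
IV regrets: 0.0, 0.1, 0.0, 0.0 → max 0.1
V regrets: 1.3, 2.3, 0.7, 1.6 → max 2.3
VI regrets: 0.4, 0.0, 1.7, 0.2 → max 1.7
Smallest max regret = 0.1 → IV.
Row minima: I=2.4, II=2.6, III=2.7, IV=4.3, V=2.3, VI=2.6
Best worst-case = 4.3 → IV.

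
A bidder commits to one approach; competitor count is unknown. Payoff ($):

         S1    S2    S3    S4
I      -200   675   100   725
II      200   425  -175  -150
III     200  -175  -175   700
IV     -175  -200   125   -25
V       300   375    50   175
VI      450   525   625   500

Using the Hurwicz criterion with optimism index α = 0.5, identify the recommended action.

I: 0.5·725 + 0.5·(-200) = 262.5
II: 0.5·425 + 0.5·(-175) = 125
III: 0.5·700 + 0.5·(-175) = 262.5
IV: 0.5·125 + 0.5·(-200) = -37.5
V: 0.5·375 + 0.5·50 = 212.5
VI: 0.5·625 + 0.5·450 = 537.5
Highest Hurwicz score = 537.5 → VI.

VI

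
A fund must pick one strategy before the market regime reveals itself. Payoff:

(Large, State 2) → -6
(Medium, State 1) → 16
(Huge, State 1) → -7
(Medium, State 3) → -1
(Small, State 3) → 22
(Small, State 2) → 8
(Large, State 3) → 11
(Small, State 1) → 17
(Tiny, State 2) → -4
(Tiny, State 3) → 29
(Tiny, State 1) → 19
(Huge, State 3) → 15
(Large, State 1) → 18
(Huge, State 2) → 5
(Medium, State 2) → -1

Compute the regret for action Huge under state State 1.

Best payoff under State 1 is 19.
Regret = 19 − (-7) = 26.

26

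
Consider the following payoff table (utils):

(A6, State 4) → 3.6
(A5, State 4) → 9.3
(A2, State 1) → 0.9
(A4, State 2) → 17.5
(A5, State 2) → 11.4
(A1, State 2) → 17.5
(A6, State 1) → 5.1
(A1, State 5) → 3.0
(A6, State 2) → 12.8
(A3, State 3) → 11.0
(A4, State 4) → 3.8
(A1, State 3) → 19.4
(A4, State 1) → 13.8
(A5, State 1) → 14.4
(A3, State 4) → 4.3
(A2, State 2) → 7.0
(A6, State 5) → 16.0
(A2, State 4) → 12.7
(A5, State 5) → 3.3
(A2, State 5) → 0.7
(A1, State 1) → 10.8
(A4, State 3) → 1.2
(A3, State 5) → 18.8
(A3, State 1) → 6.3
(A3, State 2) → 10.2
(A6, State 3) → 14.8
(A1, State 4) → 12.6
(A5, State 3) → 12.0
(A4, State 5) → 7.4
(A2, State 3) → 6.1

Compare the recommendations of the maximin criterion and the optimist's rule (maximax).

maximin → A3; maximax → A1 (disagree)

Row minima: A1=3.0, A2=0.7, A3=4.3, A4=1.2, A5=3.3, A6=3.6
Best worst-case = 4.3 → A3.
Row maxima: A1=19.4, A2=12.7, A3=18.8, A4=17.5, A5=14.4, A6=16.0
Best best-case = 19.4 → A1.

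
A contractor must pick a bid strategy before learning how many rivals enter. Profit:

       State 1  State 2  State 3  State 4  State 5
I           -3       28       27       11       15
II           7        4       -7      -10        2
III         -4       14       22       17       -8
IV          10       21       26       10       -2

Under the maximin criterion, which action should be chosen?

Row minima: I=-3, II=-10, III=-8, IV=-2
Best worst-case = -2 → IV.

IV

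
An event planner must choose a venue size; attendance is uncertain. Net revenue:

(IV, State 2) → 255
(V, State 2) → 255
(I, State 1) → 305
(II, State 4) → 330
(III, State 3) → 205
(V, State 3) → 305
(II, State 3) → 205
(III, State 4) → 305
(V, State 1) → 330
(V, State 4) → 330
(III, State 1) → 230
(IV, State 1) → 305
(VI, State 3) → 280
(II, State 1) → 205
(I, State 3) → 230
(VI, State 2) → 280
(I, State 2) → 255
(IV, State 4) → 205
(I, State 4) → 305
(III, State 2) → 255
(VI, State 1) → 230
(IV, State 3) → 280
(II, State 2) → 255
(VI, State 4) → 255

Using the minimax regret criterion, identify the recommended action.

V

Column bests: State 1=330, State 2=280, State 3=305, State 4=330.
I regrets: 25, 25, 75, 25 → max 75
II regrets: 125, 25, 100, 0 → max 125
III regrets: 100, 25, 100, 25 → max 100
IV regrets: 25, 25, 25, 125 → max 125
V regrets: 0, 25, 0, 0 → max 25
VI regrets: 100, 0, 25, 75 → max 100
Smallest max regret = 25 → V.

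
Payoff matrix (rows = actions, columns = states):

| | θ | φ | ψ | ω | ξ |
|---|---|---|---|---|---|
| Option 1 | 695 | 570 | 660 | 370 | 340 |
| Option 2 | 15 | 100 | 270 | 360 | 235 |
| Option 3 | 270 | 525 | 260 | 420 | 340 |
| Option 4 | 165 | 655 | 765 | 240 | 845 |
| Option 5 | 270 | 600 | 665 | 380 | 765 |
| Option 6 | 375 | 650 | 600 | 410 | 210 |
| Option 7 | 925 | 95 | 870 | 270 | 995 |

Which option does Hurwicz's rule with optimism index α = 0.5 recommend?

Option 1: 0.5·695 + 0.5·340 = 517.5
Option 2: 0.5·360 + 0.5·15 = 187.5
Option 3: 0.5·525 + 0.5·260 = 392.5
Option 4: 0.5·845 + 0.5·165 = 505
Option 5: 0.5·765 + 0.5·270 = 517.5
Option 6: 0.5·650 + 0.5·210 = 430
Option 7: 0.5·995 + 0.5·95 = 545
Highest Hurwicz score = 545 → Option 7.

Option 7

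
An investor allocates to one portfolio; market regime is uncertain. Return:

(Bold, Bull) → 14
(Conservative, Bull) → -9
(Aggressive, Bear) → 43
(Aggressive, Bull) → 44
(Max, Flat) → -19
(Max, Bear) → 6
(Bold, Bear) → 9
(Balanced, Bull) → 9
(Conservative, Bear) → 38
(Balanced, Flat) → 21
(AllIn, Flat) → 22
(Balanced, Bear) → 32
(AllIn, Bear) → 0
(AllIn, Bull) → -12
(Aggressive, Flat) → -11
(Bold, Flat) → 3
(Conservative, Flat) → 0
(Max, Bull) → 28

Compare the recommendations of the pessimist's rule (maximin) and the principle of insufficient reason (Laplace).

Row minima: Conservative=-9, Balanced=9, Aggressive=-11, Bold=3, AllIn=-12, Max=-19
Best worst-case = 9 → Balanced.
Row averages: Conservative=29/3, Balanced=62/3, Aggressive=76/3, Bold=26/3, AllIn=10/3, Max=5
Highest average = 76/3 → Aggressive.

maximin → Balanced; laplace → Aggressive (disagree)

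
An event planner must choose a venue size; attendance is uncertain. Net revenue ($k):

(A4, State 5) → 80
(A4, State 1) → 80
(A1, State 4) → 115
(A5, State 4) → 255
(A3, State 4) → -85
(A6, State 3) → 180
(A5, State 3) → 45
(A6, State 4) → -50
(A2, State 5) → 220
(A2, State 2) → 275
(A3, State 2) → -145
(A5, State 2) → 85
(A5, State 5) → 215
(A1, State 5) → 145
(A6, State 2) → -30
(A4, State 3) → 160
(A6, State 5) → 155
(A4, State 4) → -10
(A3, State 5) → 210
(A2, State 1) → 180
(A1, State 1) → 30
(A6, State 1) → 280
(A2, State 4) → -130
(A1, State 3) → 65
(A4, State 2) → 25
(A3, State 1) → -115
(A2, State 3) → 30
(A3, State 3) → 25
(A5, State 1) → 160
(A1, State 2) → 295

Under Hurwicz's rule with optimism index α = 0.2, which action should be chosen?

A1: 0.2·295 + 0.8·30 = 83
A2: 0.2·275 + 0.8·(-130) = -49
A3: 0.2·210 + 0.8·(-145) = -74
A4: 0.2·160 + 0.8·(-10) = 24
A5: 0.2·255 + 0.8·45 = 87
A6: 0.2·280 + 0.8·(-50) = 16
Highest Hurwicz score = 87 → A5.

A5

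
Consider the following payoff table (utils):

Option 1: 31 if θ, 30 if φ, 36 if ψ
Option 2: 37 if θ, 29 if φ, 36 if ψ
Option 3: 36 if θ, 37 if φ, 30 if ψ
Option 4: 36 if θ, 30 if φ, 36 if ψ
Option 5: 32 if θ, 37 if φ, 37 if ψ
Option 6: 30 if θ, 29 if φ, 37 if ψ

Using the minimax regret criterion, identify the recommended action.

Column bests: θ=37, φ=37, ψ=37.
Option 1 regrets: 6, 7, 1 → max 7
Option 2 regrets: 0, 8, 1 → max 8
Option 3 regrets: 1, 0, 7 → max 7
Option 4 regrets: 1, 7, 1 → max 7
Option 5 regrets: 5, 0, 0 → max 5
Option 6 regrets: 7, 8, 0 → max 8
Smallest max regret = 5 → Option 5.

Option 5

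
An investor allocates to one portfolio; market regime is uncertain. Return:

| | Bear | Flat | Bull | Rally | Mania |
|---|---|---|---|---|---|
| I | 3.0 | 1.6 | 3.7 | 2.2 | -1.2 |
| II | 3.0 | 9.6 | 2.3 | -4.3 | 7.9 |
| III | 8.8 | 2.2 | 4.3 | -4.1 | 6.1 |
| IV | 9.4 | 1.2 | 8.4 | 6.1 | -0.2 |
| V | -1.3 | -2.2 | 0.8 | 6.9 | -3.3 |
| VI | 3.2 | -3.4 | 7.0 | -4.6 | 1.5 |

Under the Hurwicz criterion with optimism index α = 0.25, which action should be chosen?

IV

I: 0.25·3.7 + 0.75·(-1.2) = 0.025
II: 0.25·9.6 + 0.75·(-4.3) = -0.825
III: 0.25·8.8 + 0.75·(-4.1) = -0.875
IV: 0.25·9.4 + 0.75·(-0.2) = 2.2
V: 0.25·6.9 + 0.75·(-3.3) = -0.75
VI: 0.25·7.0 + 0.75·(-4.6) = -1.7
Highest Hurwicz score = 2.2 → IV.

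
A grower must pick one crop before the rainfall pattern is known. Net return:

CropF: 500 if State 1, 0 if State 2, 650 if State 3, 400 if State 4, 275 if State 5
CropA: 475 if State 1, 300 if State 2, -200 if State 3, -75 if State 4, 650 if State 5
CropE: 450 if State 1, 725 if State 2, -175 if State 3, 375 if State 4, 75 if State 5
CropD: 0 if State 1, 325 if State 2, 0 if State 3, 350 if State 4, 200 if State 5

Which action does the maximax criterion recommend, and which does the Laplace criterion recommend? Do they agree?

Row maxima: CropF=650, CropA=650, CropE=725, CropD=350
Best best-case = 725 → CropE.
Row averages: CropF=365, CropA=230, CropE=290, CropD=175
Highest average = 365 → CropF.

maximax → CropE; laplace → CropF (disagree)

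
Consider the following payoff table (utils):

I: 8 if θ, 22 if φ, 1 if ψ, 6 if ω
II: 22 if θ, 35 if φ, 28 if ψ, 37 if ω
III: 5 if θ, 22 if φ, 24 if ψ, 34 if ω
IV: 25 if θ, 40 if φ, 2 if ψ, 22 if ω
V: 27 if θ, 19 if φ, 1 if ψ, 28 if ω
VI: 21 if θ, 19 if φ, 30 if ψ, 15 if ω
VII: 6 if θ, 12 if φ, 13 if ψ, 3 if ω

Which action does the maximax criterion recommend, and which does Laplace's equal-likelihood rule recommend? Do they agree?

maximax → IV; laplace → II (disagree)

Row maxima: I=22, II=37, III=34, IV=40, V=28, VI=30, VII=13
Best best-case = 40 → IV.
Row averages: I=9.25, II=30.5, III=21.25, IV=22.25, V=18.75, VI=21.25, VII=8.5
Highest average = 30.5 → II.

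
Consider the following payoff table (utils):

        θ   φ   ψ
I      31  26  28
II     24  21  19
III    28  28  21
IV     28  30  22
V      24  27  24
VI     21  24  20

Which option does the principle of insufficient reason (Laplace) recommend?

Row averages: I=85/3, II=64/3, III=77/3, IV=80/3, V=25, VI=65/3
Highest average = 85/3 → I.

I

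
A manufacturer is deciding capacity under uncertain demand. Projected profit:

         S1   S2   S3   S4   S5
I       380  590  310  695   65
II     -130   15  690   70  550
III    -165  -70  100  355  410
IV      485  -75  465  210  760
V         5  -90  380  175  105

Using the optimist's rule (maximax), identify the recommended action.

Row maxima: I=695, II=690, III=410, IV=760, V=380
Best best-case = 760 → IV.

IV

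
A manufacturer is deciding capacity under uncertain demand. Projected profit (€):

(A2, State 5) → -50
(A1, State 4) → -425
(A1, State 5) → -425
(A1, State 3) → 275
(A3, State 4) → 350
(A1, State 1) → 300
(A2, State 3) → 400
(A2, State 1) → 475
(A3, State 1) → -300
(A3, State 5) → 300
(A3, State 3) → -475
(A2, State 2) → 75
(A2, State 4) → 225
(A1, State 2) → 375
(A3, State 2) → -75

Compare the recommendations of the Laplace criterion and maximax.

laplace → A2; maximax → A2 (agree)

Row averages: A1=20, A2=225, A3=-40
Highest average = 225 → A2.
Row maxima: A1=375, A2=475, A3=350
Best best-case = 475 → A2.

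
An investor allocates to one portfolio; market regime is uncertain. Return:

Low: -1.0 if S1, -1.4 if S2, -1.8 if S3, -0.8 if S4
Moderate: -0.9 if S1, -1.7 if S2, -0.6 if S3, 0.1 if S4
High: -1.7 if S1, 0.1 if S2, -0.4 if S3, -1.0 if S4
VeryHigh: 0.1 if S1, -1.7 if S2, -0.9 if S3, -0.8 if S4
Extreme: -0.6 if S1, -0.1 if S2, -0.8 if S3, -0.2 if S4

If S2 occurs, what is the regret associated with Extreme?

Best payoff under S2 is 0.1.
Regret = 0.1 − (-0.1) = 0.2.

0.2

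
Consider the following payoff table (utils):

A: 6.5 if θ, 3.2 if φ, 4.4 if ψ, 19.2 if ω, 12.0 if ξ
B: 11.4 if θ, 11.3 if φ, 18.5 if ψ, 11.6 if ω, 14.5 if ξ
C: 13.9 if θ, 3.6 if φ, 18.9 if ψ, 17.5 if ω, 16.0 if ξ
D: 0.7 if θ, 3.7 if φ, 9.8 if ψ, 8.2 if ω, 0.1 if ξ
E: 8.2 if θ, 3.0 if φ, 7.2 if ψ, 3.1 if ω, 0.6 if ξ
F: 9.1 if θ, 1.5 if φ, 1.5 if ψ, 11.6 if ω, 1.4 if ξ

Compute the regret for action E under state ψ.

11.7

Best payoff under ψ is 18.9.
Regret = 18.9 − 7.2 = 11.7.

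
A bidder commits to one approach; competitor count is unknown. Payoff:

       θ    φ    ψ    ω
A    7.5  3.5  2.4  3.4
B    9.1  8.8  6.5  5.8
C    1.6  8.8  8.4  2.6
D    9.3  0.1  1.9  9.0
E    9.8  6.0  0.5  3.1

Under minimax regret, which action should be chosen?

Column bests: θ=9.8, φ=8.8, ψ=8.4, ω=9.0.
A regrets: 2.3, 5.3, 6.0, 5.6 → max 6.0
B regrets: 0.7, 0.0, 1.9, 3.2 → max 3.2
C regrets: 8.2, 0.0, 0.0, 6.4 → max 8.2
D regrets: 0.5, 8.7, 6.5, 0.0 → max 8.7
E regrets: 0.0, 2.8, 7.9, 5.9 → max 7.9
Smallest max regret = 3.2 → B.

B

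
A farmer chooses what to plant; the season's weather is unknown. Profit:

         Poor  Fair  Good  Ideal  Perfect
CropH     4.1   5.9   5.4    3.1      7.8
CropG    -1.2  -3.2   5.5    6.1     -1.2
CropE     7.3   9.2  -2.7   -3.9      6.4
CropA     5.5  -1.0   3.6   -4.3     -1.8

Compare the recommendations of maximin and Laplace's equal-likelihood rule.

Row minima: CropH=3.1, CropG=-3.2, CropE=-3.9, CropA=-4.3
Best worst-case = 3.1 → CropH.
Row averages: CropH=5.26, CropG=1.2, CropE=3.26, CropA=0.4
Highest average = 5.26 → CropH.

maximin → CropH; laplace → CropH (agree)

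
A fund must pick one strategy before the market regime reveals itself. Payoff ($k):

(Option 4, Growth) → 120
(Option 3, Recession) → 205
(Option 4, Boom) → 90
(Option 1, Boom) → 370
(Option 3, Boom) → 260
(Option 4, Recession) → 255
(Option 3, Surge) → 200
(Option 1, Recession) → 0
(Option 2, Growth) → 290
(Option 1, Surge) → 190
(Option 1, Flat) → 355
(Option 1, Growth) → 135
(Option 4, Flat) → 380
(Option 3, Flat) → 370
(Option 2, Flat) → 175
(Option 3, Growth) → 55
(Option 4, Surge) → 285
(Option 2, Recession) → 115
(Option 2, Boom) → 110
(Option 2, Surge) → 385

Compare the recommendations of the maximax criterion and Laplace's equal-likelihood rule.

maximax → Option 2; laplace → Option 4 (disagree)

Row maxima: Option 1=370, Option 2=385, Option 3=370, Option 4=380
Best best-case = 385 → Option 2.
Row averages: Option 1=210, Option 2=215, Option 3=218, Option 4=226
Highest average = 226 → Option 4.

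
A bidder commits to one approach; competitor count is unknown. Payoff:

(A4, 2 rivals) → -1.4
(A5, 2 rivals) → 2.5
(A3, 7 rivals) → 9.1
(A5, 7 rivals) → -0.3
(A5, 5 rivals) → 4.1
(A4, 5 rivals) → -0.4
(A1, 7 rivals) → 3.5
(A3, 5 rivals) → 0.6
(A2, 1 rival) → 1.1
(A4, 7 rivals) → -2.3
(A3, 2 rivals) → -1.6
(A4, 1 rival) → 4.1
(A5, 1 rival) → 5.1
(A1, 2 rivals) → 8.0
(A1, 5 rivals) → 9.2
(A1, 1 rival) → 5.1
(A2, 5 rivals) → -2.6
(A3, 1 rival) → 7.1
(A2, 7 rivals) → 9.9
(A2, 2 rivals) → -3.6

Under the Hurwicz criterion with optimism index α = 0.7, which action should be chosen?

A1

A1: 0.7·9.2 + 0.3·3.5 = 7.49
A2: 0.7·9.9 + 0.3·(-3.6) = 5.85
A3: 0.7·9.1 + 0.3·(-1.6) = 5.89
A4: 0.7·4.1 + 0.3·(-2.3) = 2.18
A5: 0.7·5.1 + 0.3·(-0.3) = 3.48
Highest Hurwicz score = 7.49 → A1.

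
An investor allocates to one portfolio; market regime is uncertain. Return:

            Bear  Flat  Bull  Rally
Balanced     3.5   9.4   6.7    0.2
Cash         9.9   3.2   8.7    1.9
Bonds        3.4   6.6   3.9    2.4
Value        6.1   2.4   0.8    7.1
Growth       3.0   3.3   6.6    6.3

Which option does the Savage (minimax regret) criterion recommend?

Cash

Column bests: Bear=9.9, Flat=9.4, Bull=8.7, Rally=7.1.
Balanced regrets: 6.4, 0.0, 2.0, 6.9 → max 6.9
Cash regrets: 0.0, 6.2, 0.0, 5.2 → max 6.2
Bonds regrets: 6.5, 2.8, 4.8, 4.7 → max 6.5
Value regrets: 3.8, 7.0, 7.9, 0.0 → max 7.9
Growth regrets: 6.9, 6.1, 2.1, 0.8 → max 6.9
Smallest max regret = 6.2 → Cash.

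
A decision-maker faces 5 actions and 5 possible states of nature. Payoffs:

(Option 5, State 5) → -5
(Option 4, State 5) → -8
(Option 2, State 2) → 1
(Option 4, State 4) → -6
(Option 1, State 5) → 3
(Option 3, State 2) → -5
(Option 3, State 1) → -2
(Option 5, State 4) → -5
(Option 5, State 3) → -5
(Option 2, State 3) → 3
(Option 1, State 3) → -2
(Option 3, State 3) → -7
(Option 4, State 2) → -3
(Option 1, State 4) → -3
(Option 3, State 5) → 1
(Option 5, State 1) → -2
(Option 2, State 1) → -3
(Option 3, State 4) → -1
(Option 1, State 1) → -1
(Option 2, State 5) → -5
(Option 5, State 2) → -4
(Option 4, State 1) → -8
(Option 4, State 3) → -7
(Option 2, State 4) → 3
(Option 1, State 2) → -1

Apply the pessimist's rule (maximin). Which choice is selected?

Row minima: Option 1=-3, Option 2=-5, Option 3=-7, Option 4=-8, Option 5=-5
Best worst-case = -3 → Option 1.

Option 1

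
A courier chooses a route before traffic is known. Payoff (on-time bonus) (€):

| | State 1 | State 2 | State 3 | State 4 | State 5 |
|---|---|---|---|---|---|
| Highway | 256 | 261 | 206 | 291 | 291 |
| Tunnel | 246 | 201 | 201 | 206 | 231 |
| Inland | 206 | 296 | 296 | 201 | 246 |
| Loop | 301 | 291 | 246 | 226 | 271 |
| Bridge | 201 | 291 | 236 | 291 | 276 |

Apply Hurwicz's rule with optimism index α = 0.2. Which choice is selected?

Loop

Highway: 0.2·291 + 0.8·206 = 223
Tunnel: 0.2·246 + 0.8·201 = 210
Inland: 0.2·296 + 0.8·201 = 220
Loop: 0.2·301 + 0.8·226 = 241
Bridge: 0.2·291 + 0.8·201 = 219
Highest Hurwicz score = 241 → Loop.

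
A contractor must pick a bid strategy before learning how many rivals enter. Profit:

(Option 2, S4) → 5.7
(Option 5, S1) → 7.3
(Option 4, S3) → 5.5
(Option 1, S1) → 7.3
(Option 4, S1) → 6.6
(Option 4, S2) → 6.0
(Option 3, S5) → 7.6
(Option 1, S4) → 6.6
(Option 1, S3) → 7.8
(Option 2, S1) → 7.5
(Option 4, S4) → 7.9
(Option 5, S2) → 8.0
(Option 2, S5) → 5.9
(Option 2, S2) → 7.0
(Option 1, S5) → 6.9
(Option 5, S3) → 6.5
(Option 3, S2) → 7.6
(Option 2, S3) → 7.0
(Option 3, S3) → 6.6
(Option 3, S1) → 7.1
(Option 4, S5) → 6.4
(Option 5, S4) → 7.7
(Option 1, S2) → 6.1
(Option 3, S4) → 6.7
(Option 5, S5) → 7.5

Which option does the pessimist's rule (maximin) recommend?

Option 3

Row minima: Option 1=6.1, Option 2=5.7, Option 3=6.6, Option 4=5.5, Option 5=6.5
Best worst-case = 6.6 → Option 3.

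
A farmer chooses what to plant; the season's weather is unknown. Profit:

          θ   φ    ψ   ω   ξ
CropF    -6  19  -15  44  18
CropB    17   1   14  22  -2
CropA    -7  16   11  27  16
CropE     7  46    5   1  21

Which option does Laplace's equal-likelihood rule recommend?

CropE

Row averages: CropF=12, CropB=10.4, CropA=12.6, CropE=16
Highest average = 16 → CropE.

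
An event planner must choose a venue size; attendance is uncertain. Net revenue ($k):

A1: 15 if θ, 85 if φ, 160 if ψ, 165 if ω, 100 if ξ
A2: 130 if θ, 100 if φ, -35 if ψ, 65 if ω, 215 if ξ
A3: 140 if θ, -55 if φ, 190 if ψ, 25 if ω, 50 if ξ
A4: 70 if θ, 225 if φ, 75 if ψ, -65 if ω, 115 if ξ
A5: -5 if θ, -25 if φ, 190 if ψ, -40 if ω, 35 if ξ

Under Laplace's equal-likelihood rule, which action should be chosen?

A1

Row averages: A1=105, A2=95, A3=70, A4=84, A5=31
Highest average = 105 → A1.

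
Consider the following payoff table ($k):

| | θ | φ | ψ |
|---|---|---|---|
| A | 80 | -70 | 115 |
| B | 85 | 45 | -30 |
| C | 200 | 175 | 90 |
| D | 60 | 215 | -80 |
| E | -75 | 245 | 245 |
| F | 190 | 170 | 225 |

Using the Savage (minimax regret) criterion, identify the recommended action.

F

Column bests: θ=200, φ=245, ψ=245.
A regrets: 120, 315, 130 → max 315
B regrets: 115, 200, 275 → max 275
C regrets: 0, 70, 155 → max 155
D regrets: 140, 30, 325 → max 325
E regrets: 275, 0, 0 → max 275
F regrets: 10, 75, 20 → max 75
Smallest max regret = 75 → F.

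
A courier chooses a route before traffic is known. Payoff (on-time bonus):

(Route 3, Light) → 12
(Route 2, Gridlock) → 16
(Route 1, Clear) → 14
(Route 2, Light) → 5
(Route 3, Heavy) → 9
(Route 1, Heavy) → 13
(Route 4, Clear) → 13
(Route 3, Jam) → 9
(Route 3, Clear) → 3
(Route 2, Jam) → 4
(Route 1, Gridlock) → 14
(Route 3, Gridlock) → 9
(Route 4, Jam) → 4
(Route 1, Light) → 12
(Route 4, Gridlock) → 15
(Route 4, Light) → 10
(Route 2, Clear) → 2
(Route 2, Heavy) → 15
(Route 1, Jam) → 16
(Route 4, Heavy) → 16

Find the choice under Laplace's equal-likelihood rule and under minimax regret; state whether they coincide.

laplace → Route 1; minimax regret → Route 1 (agree)

Row averages: Route 1=13.8, Route 2=8.4, Route 3=8.4, Route 4=11.6
Highest average = 13.8 → Route 1.
Column bests: Clear=14, Light=12, Heavy=16, Jam=16, Gridlock=16.
Route 1 regrets: 0, 0, 3, 0, 2 → max 3
Route 2 regrets: 12, 7, 1, 12, 0 → max 12
Route 3 regrets: 11, 0, 7, 7, 7 → max 11
Route 4 regrets: 1, 2, 0, 12, 1 → max 12
Smallest max regret = 3 → Route 1.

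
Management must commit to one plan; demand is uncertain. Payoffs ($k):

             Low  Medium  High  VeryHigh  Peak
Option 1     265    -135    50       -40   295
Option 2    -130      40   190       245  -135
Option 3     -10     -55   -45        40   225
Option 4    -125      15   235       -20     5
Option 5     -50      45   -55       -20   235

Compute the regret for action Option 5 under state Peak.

Best payoff under Peak is 295.
Regret = 295 − 235 = 60.

60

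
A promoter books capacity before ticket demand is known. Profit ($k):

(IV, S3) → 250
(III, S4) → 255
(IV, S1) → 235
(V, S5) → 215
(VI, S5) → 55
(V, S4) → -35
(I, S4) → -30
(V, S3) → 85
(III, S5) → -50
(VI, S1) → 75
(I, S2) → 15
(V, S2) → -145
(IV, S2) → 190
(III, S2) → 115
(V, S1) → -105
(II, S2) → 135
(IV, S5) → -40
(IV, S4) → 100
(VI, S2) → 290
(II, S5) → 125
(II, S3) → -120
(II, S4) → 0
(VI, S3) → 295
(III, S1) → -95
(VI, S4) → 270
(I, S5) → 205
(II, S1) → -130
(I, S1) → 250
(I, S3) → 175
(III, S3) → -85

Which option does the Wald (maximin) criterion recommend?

VI

Row minima: I=-30, II=-130, III=-95, IV=-40, V=-145, VI=55
Best worst-case = 55 → VI.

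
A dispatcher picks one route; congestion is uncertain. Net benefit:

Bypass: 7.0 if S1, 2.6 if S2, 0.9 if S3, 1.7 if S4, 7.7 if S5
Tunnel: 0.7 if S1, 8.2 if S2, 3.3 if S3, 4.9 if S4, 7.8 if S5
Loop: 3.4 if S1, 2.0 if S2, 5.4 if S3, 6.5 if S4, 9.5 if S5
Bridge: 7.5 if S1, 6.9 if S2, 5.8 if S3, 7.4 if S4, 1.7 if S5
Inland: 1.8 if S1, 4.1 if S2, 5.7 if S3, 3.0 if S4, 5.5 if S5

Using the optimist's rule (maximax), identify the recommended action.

Loop

Row maxima: Bypass=7.7, Tunnel=8.2, Loop=9.5, Bridge=7.5, Inland=5.7
Best best-case = 9.5 → Loop.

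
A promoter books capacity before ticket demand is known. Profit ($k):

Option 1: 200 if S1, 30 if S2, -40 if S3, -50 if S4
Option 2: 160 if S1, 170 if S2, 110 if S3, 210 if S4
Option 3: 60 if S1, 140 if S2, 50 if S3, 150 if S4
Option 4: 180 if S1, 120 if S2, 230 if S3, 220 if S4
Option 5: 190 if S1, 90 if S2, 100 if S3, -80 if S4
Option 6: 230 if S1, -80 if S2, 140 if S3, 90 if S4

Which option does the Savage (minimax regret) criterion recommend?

Option 4

Column bests: S1=230, S2=170, S3=230, S4=220.
Option 1 regrets: 30, 140, 270, 270 → max 270
Option 2 regrets: 70, 0, 120, 10 → max 120
Option 3 regrets: 170, 30, 180, 70 → max 180
Option 4 regrets: 50, 50, 0, 0 → max 50
Option 5 regrets: 40, 80, 130, 300 → max 300
Option 6 regrets: 0, 250, 90, 130 → max 250
Smallest max regret = 50 → Option 4.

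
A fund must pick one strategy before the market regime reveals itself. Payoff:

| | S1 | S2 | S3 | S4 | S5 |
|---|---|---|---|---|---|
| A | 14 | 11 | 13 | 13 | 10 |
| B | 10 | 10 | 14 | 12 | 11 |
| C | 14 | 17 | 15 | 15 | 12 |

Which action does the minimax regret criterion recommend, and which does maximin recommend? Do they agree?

Column bests: S1=14, S2=17, S3=15, S4=15, S5=12.
A regrets: 0, 6, 2, 2, 2 → max 6
B regrets: 4, 7, 1, 3, 1 → max 7
C regrets: 0, 0, 0, 0, 0 → max 0
Smallest max regret = 0 → C.
Row minima: A=10, B=10, C=12
Best worst-case = 12 → C.

minimax regret → C; maximin → C (agree)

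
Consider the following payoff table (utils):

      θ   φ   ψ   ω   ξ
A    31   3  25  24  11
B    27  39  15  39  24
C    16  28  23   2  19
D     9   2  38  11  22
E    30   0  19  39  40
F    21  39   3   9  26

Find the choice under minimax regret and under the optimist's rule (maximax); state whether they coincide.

Column bests: θ=31, φ=39, ψ=38, ω=39, ξ=40.
A regrets: 0, 36, 13, 15, 29 → max 36
B regrets: 4, 0, 23, 0, 16 → max 23
C regrets: 15, 11, 15, 37, 21 → max 37
D regrets: 22, 37, 0, 28, 18 → max 37
E regrets: 1, 39, 19, 0, 0 → max 39
F regrets: 10, 0, 35, 30, 14 → max 35
Smallest max regret = 23 → B.
Row maxima: A=31, B=39, C=28, D=38, E=40, F=39
Best best-case = 40 → E.

minimax regret → B; maximax → E (disagree)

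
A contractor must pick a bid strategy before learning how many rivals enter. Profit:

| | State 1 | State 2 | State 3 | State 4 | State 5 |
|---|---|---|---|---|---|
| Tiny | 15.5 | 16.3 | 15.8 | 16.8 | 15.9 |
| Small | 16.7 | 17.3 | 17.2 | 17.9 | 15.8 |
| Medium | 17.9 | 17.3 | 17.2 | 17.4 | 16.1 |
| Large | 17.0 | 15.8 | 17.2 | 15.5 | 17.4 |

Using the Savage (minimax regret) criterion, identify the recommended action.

Column bests: State 1=17.9, State 2=17.3, State 3=17.2, State 4=17.9, State 5=17.4.
Tiny regrets: 2.4, 1.0, 1.4, 1.1, 1.5 → max 2.4
Small regrets: 1.2, 0.0, 0.0, 0.0, 1.6 → max 1.6
Medium regrets: 0.0, 0.0, 0.0, 0.5, 1.3 → max 1.3
Large regrets: 0.9, 1.5, 0.0, 2.4, 0.0 → max 2.4
Smallest max regret = 1.3 → Medium.

Medium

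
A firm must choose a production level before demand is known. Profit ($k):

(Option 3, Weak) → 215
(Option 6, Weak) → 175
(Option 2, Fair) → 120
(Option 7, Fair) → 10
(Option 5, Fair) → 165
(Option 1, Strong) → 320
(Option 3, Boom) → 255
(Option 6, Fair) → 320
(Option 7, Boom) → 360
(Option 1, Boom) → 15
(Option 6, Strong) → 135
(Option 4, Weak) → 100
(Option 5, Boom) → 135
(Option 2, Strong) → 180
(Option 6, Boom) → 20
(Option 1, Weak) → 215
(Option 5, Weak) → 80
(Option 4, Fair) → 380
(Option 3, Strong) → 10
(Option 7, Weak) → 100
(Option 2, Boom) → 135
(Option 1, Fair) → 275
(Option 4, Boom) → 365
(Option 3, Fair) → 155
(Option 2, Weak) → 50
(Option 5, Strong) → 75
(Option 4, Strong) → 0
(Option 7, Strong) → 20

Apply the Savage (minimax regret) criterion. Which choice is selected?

Option 5

Column bests: Weak=215, Fair=380, Strong=320, Boom=365.
Option 1 regrets: 0, 105, 0, 350 → max 350
Option 2 regrets: 165, 260, 140, 230 → max 260
Option 3 regrets: 0, 225, 310, 110 → max 310
Option 4 regrets: 115, 0, 320, 0 → max 320
Option 5 regrets: 135, 215, 245, 230 → max 245
Option 6 regrets: 40, 60, 185, 345 → max 345
Option 7 regrets: 115, 370, 300, 5 → max 370
Smallest max regret = 245 → Option 5.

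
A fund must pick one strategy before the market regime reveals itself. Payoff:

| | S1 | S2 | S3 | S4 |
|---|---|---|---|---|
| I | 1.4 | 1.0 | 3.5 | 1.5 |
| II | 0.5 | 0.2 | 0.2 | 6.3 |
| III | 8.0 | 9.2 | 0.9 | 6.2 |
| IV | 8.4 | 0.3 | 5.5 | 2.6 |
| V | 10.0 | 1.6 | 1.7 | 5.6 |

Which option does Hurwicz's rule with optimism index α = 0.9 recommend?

V

I: 0.9·3.5 + 0.1·1.0 = 3.25
II: 0.9·6.3 + 0.1·0.2 = 5.69
III: 0.9·9.2 + 0.1·0.9 = 8.37
IV: 0.9·8.4 + 0.1·0.3 = 7.59
V: 0.9·10.0 + 0.1·1.6 = 9.16
Highest Hurwicz score = 9.16 → V.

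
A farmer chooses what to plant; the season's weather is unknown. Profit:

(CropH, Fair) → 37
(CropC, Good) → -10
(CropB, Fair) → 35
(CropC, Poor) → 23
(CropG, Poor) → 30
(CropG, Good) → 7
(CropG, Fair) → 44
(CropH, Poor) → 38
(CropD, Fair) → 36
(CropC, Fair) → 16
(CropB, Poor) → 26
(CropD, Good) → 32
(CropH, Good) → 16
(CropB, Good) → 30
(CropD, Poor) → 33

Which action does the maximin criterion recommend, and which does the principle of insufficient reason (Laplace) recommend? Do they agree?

Row minima: CropG=7, CropC=-10, CropB=26, CropD=32, CropH=16
Best worst-case = 32 → CropD.
Row averages: CropG=27, CropC=29/3, CropB=91/3, CropD=101/3, CropH=91/3
Highest average = 101/3 → CropD.

maximin → CropD; laplace → CropD (agree)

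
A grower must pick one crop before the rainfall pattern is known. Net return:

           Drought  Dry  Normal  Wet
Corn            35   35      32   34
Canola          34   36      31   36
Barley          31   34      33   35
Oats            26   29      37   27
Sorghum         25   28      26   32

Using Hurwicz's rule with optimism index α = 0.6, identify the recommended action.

Canola

Corn: 0.6·35 + 0.4·32 = 33.8
Canola: 0.6·36 + 0.4·31 = 34
Barley: 0.6·35 + 0.4·31 = 33.4
Oats: 0.6·37 + 0.4·26 = 32.6
Sorghum: 0.6·32 + 0.4·25 = 29.2
Highest Hurwicz score = 34 → Canola.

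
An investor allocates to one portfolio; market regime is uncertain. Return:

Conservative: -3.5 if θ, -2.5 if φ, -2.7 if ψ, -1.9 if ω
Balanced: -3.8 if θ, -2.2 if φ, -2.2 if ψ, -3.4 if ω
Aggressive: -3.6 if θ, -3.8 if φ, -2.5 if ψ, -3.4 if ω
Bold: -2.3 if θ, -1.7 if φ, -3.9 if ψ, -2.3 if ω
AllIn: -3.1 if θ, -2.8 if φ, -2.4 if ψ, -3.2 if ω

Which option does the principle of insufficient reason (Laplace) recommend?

Bold

Row averages: Conservative=-2.65, Balanced=-2.9, Aggressive=-3.325, Bold=-2.55, AllIn=-2.875
Highest average = -2.55 → Bold.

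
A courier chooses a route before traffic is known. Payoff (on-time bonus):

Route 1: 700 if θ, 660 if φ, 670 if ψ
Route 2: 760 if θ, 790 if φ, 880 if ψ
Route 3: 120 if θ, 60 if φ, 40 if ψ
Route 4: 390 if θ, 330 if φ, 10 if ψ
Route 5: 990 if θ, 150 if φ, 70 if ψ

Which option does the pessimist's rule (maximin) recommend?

Row minima: Route 1=660, Route 2=760, Route 3=40, Route 4=10, Route 5=70
Best worst-case = 760 → Route 2.

Route 2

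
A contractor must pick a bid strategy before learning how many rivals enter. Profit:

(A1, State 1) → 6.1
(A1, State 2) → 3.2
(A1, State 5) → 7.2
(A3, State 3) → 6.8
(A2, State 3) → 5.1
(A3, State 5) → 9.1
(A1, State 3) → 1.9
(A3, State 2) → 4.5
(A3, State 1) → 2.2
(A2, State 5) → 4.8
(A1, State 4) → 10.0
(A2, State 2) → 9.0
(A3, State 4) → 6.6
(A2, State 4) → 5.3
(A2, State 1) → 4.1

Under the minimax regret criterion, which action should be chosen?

A3

Column bests: State 1=6.1, State 2=9.0, State 3=6.8, State 4=10.0, State 5=9.1.
A1 regrets: 0.0, 5.8, 4.9, 0.0, 1.9 → max 5.8
A2 regrets: 2.0, 0.0, 1.7, 4.7, 4.3 → max 4.7
A3 regrets: 3.9, 4.5, 0.0, 3.4, 0.0 → max 4.5
Smallest max regret = 4.5 → A3.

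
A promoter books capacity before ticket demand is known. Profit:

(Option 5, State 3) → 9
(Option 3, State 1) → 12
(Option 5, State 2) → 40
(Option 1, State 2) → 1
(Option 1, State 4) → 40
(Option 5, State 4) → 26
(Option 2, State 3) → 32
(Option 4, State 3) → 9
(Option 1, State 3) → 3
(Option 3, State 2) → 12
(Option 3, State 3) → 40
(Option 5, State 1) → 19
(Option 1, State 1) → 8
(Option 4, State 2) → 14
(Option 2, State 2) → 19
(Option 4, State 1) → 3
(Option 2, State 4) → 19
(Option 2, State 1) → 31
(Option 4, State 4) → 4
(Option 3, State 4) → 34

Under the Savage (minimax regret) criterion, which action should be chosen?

Option 2

Column bests: State 1=31, State 2=40, State 3=40, State 4=40.
Option 1 regrets: 23, 39, 37, 0 → max 39
Option 2 regrets: 0, 21, 8, 21 → max 21
Option 3 regrets: 19, 28, 0, 6 → max 28
Option 4 regrets: 28, 26, 31, 36 → max 36
Option 5 regrets: 12, 0, 31, 14 → max 31
Smallest max regret = 21 → Option 2.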